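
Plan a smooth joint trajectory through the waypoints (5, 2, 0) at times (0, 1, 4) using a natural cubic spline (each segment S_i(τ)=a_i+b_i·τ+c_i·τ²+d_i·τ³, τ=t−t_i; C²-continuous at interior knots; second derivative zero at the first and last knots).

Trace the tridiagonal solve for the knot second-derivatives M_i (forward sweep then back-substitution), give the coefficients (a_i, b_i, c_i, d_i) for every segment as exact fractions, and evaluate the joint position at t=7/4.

  seg 0: a=5 b=-79/24 c=0 d=7/24
  seg 1: a=2 b=-29/12 c=7/8 d=-7/72
S(7/4) = 327/512

Δ: Δ0=-3, Δ1=-2/3
row 1: diag=8, rhs=14; c'=3/8, d'=7/4
back: M1=7/4
M: M0=0, M1=7/4, M2=0
seg 0: a=5, c=M0/2=0, d=(M1−M0)/(6·1)=7/24, b=Δ0−h0·(2M0+M1)/6=-79/24
seg 1: a=2, c=M1/2=7/8, d=(M2−M1)/(6·3)=-7/72, b=Δ1−h1·(2M1+M2)/6=-29/12
t_q=7/4 → seg 1, τ=3/4; S=2+-29/12·τ+7/8·τ²+-7/72·τ³=327/512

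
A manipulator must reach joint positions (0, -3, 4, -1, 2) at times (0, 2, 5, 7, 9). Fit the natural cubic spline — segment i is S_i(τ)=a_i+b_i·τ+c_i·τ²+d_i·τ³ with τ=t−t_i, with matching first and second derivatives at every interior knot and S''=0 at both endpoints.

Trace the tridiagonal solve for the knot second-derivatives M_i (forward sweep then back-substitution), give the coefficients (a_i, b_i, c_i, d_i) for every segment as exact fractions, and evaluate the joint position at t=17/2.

  seg 0: a=0 b=-1421/516 c=0 d=647/2064
  seg 1: a=-3 b=130/129 c=647/344 d=-165/344
  seg 2: a=4 b=-679/1032 c=-419/172 d=3127/4128
  seg 3: a=-1 b=-677/516 c=1451/688 d=-1451/4128
S(17/2) = 6505/11008

Δ: Δ0=-3/2, Δ1=7/3, Δ2=-5/2, Δ3=3/2
row 1: diag=10, rhs=23; c'=3/10, d'=23/10
row 2: denom=10−3·3/10=91/10; d'=(-29−3·23/10)/(91/10)=-359/91
row 3: denom=8−2·20/91=688/91; d'=(24−2·-359/91)/(688/91)=1451/344
back: M3=1451/344
back: M2=-359/91−20/91·1451/344=-419/86
back: M1=23/10−3/10·-419/86=647/172
M: M0=0, M1=647/172, M2=-419/86, M3=1451/344, M4=0
seg 0: a=0, c=M0/2=0, d=(M1−M0)/(6·2)=647/2064, b=Δ0−h0·(2M0+M1)/6=-1421/516
seg 1: a=-3, c=M1/2=647/344, d=(M2−M1)/(6·3)=-165/344, b=Δ1−h1·(2M1+M2)/6=130/129
seg 2: a=4, c=M2/2=-419/172, d=(M3−M2)/(6·2)=3127/4128, b=Δ2−h2·(2M2+M3)/6=-679/1032
seg 3: a=-1, c=M3/2=1451/688, d=(M4−M3)/(6·2)=-1451/4128, b=Δ3−h3·(2M3+M4)/6=-677/516
t_q=17/2 → seg 3, τ=3/2; S=-1+-677/516·τ+1451/688·τ²+-1451/4128·τ³=6505/11008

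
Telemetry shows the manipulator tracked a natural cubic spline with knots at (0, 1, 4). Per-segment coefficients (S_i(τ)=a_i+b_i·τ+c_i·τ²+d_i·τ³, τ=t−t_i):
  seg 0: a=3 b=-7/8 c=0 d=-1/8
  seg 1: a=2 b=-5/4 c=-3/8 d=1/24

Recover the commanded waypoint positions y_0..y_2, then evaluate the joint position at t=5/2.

y_0 = S_0(0) = a_0 = 3
y_1 = S_1(0) = a_1 = 2
y_2 = S_1(3) = -4
t_q=5/2 is in segment 1 (τ=3/2); S_1(τ)=-37/64

y_0=3 y_1=2 y_2=-4
S(5/2) = -37/64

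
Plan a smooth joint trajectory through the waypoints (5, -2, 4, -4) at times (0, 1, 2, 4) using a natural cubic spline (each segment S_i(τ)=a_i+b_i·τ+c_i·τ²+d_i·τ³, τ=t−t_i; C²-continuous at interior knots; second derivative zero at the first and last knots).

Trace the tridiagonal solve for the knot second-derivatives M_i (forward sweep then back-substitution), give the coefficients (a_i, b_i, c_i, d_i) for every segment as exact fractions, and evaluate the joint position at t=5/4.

  seg 0: a=5 b=-249/23 c=0 d=88/23
  seg 1: a=-2 b=15/23 c=264/23 d=-141/23
  seg 2: a=4 b=120/23 c=-159/23 d=53/46
S(5/4) = -1789/1472

Δ: Δ0=-7, Δ1=6, Δ2=-4
row 1: diag=4, rhs=78; c'=1/4, d'=39/2
row 2: denom=6−1·1/4=23/4; d'=(-60−1·39/2)/(23/4)=-318/23
back: M2=-318/23
back: M1=39/2−1/4·-318/23=528/23
M: M0=0, M1=528/23, M2=-318/23, M3=0
seg 0: a=5, c=M0/2=0, d=(M1−M0)/(6·1)=88/23, b=Δ0−h0·(2M0+M1)/6=-249/23
seg 1: a=-2, c=M1/2=264/23, d=(M2−M1)/(6·1)=-141/23, b=Δ1−h1·(2M1+M2)/6=15/23
seg 2: a=4, c=M2/2=-159/23, d=(M3−M2)/(6·2)=53/46, b=Δ2−h2·(2M2+M3)/6=120/23
t_q=5/4 → seg 1, τ=1/4; S=-2+15/23·τ+264/23·τ²+-141/23·τ³=-1789/1472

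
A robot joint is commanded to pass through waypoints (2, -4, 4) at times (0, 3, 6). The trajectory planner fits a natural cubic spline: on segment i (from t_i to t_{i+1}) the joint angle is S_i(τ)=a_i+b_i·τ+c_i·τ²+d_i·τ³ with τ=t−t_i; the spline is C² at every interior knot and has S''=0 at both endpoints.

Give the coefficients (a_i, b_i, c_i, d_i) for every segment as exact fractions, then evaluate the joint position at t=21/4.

Δ: Δ0=-2, Δ1=8/3
row 1: diag=12, rhs=28; c'=1/4, d'=7/3
back: M1=7/3
M: M0=0, M1=7/3, M2=0
seg 0: a=2, c=M0/2=0, d=(M1−M0)/(6·3)=7/54, b=Δ0−h0·(2M0+M1)/6=-19/6
seg 1: a=-4, c=M1/2=7/6, d=(M2−M1)/(6·3)=-7/54, b=Δ1−h1·(2M1+M2)/6=1/3
t_q=21/4 → seg 1, τ=9/4; S=-4+1/3·τ+7/6·τ²+-7/54·τ³=151/128

  seg 0: a=2 b=-19/6 c=0 d=7/54
  seg 1: a=-4 b=1/3 c=7/6 d=-7/54
S(21/4) = 151/128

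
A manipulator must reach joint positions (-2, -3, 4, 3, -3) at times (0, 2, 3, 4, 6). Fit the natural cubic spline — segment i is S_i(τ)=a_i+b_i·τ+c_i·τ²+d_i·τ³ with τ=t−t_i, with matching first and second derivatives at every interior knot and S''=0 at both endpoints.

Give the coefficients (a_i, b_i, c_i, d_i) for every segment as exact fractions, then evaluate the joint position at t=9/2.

Δ: Δ0=-1/2, Δ1=7, Δ2=-1, Δ3=-3
row 1: diag=6, rhs=45; c'=1/6, d'=15/2
row 2: denom=4−1·1/6=23/6; d'=(-48−1·15/2)/(23/6)=-333/23
row 3: denom=6−1·6/23=132/23; d'=(-12−1·-333/23)/(132/23)=19/44
back: M3=19/44
back: M2=-333/23−6/23·19/44=-321/22
back: M1=15/2−1/6·-321/22=437/44
M: M0=0, M1=437/44, M2=-321/22, M3=19/44, M4=0
seg 0: a=-2, c=M0/2=0, d=(M1−M0)/(6·2)=437/528, b=Δ0−h0·(2M0+M1)/6=-503/132
seg 1: a=-3, c=M1/2=437/88, d=(M2−M1)/(6·1)=-1079/264, b=Δ1−h1·(2M1+M2)/6=202/33
seg 2: a=4, c=M2/2=-321/44, d=(M3−M2)/(6·1)=661/264, b=Δ2−h2·(2M2+M3)/6=91/24
seg 3: a=3, c=M3/2=19/88, d=(M4−M3)/(6·2)=-19/528, b=Δ3−h3·(2M3+M4)/6=-217/66
t_q=9/2 → seg 3, τ=1/2; S=3+-217/66·τ+19/88·τ²+-19/528·τ³=1979/1408

  seg 0: a=-2 b=-503/132 c=0 d=437/528
  seg 1: a=-3 b=202/33 c=437/88 d=-1079/264
  seg 2: a=4 b=91/24 c=-321/44 d=661/264
  seg 3: a=3 b=-217/66 c=19/88 d=-19/528
S(9/2) = 1979/1408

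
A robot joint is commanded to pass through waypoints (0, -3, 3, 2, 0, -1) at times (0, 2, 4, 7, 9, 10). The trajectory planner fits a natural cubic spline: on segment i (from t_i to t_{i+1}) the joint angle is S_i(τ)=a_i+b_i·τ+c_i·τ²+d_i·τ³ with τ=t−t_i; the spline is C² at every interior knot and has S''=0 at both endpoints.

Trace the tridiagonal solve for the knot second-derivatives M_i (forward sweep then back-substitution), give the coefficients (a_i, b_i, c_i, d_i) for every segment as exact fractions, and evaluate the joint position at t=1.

  seg 0: a=0 b=-16483/5736 c=0 d=7879/22944
  seg 1: a=-3 b=3577/2868 c=7879/3824 d=-13583/22944
  seg 2: a=3 b=13679/5736 c=-713/478 d=3359/17208
  seg 3: a=2 b=-3713/2868 c=507/1912 d=-169/2868
  seg 4: a=0 b=-2699/2868 c=-169/1912 d=169/5736
S(1) = -19351/7648

Δ: Δ0=-3/2, Δ1=3, Δ2=-1/3, Δ3=-1, Δ4=-1
row 1: diag=8, rhs=27; c'=1/4, d'=27/8
row 2: denom=10−2·1/4=19/2; d'=(-20−2·27/8)/(19/2)=-107/38
row 3: denom=10−3·6/19=172/19; d'=(-4−3·-107/38)/(172/19)=169/344
row 4: denom=6−2·19/86=239/43; d'=(0−2·169/344)/(239/43)=-169/956
back: M4=-169/956
back: M3=169/344−19/86·-169/956=507/956
back: M2=-107/38−6/19·507/956=-713/239
back: M1=27/8−1/4·-713/239=7879/1912
M: M0=0, M1=7879/1912, M2=-713/239, M3=507/956, M4=-169/956, M5=0
seg 0: a=0, c=M0/2=0, d=(M1−M0)/(6·2)=7879/22944, b=Δ0−h0·(2M0+M1)/6=-16483/5736
seg 1: a=-3, c=M1/2=7879/3824, d=(M2−M1)/(6·2)=-13583/22944, b=Δ1−h1·(2M1+M2)/6=3577/2868
seg 2: a=3, c=M2/2=-713/478, d=(M3−M2)/(6·3)=3359/17208, b=Δ2−h2·(2M2+M3)/6=13679/5736
seg 3: a=2, c=M3/2=507/1912, d=(M4−M3)/(6·2)=-169/2868, b=Δ3−h3·(2M3+M4)/6=-3713/2868
seg 4: a=0, c=M4/2=-169/1912, d=(M5−M4)/(6·1)=169/5736, b=Δ4−h4·(2M4+M5)/6=-2699/2868
t_q=1 → seg 0, τ=1; S=0+-16483/5736·τ+0·τ²+7879/22944·τ³=-19351/7648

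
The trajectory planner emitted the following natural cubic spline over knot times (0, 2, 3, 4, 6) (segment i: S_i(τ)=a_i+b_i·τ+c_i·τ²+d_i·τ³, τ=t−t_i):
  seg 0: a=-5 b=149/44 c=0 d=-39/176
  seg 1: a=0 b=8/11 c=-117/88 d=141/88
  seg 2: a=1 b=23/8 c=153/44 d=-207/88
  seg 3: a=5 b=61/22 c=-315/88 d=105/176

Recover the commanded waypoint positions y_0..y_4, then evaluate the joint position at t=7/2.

y_0 = S_0(0) = a_0 = -5
y_1 = S_1(0) = a_1 = 0
y_2 = S_2(0) = a_2 = 1
y_3 = S_3(0) = a_3 = 5
y_4 = S_3(2) = 1
t_q=7/2 is in segment 2 (τ=1/2); S_2(τ)=2121/704

y_0=-5 y_1=0 y_2=1 y_3=5 y_4=1
S(7/2) = 2121/704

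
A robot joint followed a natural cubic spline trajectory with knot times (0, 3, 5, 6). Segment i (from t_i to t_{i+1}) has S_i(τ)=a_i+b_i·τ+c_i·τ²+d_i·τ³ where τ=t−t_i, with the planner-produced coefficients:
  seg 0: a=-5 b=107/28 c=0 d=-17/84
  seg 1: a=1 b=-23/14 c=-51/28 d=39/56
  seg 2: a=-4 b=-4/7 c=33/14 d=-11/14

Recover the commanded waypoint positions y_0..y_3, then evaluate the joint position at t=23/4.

y_0 = S_0(0) = a_0 = -5
y_1 = S_1(0) = a_1 = 1
y_2 = S_2(0) = a_2 = -4
y_3 = S_2(1) = -3
t_q=23/4 is in segment 2 (τ=3/4); S_2(τ)=-3077/896

y_0=-5 y_1=1 y_2=-4 y_3=-3
S(23/4) = -3077/896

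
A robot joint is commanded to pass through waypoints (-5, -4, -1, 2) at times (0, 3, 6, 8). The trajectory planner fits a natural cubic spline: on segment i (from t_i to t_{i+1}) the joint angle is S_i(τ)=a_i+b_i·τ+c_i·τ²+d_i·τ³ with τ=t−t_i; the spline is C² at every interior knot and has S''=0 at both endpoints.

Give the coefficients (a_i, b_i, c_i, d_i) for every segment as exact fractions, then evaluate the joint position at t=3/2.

Δ: Δ0=1/3, Δ1=1, Δ2=3/2
row 1: diag=12, rhs=4; c'=1/4, d'=1/3
row 2: denom=10−3·1/4=37/4; d'=(3−3·1/3)/(37/4)=8/37
back: M2=8/37
back: M1=1/3−1/4·8/37=31/111
M: M0=0, M1=31/111, M2=8/37, M3=0
seg 0: a=-5, c=M0/2=0, d=(M1−M0)/(6·3)=31/1998, b=Δ0−h0·(2M0+M1)/6=43/222
seg 1: a=-4, c=M1/2=31/222, d=(M2−M1)/(6·3)=-7/1998, b=Δ1−h1·(2M1+M2)/6=68/111
seg 2: a=-1, c=M2/2=4/37, d=(M3−M2)/(6·2)=-2/111, b=Δ2−h2·(2M2+M3)/6=301/222
t_q=3/2 → seg 0, τ=3/2; S=-5+43/222·τ+0·τ²+31/1998·τ³=-2757/592

  seg 0: a=-5 b=43/222 c=0 d=31/1998
  seg 1: a=-4 b=68/111 c=31/222 d=-7/1998
  seg 2: a=-1 b=301/222 c=4/37 d=-2/111
S(3/2) = -2757/592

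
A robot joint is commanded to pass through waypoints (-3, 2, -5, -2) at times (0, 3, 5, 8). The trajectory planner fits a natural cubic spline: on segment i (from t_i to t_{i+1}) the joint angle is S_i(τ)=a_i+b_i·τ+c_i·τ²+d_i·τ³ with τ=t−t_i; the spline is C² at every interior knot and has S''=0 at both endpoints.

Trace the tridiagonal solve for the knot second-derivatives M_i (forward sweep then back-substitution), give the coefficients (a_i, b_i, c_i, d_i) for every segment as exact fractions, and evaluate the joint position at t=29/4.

  seg 0: a=-3 b=57/16 c=0 d=-91/432
  seg 1: a=2 b=-17/8 c=-91/48 d=29/48
  seg 2: a=-5 b=-59/24 c=83/48 d=-83/432
S(29/4) = -4061/1024

Δ: Δ0=5/3, Δ1=-7/2, Δ2=1
row 1: diag=10, rhs=-31; c'=1/5, d'=-31/10
row 2: denom=10−2·1/5=48/5; d'=(27−2·-31/10)/(48/5)=83/24
back: M2=83/24
back: M1=-31/10−1/5·83/24=-91/24
M: M0=0, M1=-91/24, M2=83/24, M3=0
seg 0: a=-3, c=M0/2=0, d=(M1−M0)/(6·3)=-91/432, b=Δ0−h0·(2M0+M1)/6=57/16
seg 1: a=2, c=M1/2=-91/48, d=(M2−M1)/(6·2)=29/48, b=Δ1−h1·(2M1+M2)/6=-17/8
seg 2: a=-5, c=M2/2=83/48, d=(M3−M2)/(6·3)=-83/432, b=Δ2−h2·(2M2+M3)/6=-59/24
t_q=29/4 → seg 2, τ=9/4; S=-5+-59/24·τ+83/48·τ²+-83/432·τ³=-4061/1024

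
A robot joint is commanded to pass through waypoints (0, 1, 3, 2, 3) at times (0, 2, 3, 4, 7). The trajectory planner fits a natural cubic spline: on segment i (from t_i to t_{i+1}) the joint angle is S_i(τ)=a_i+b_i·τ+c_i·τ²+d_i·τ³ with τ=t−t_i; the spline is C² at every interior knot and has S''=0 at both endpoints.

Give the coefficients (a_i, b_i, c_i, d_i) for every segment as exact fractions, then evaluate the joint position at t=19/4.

  seg 0: a=0 b=-82/267 c=0 d=431/2136
  seg 1: a=1 b=1129/534 c=431/356 d=-1415/1068
  seg 2: a=3 b=599/1068 c=-246/89 d=1285/1068
  seg 3: a=2 b=-725/534 c=301/356 d=-301/3204
S(19/4) = 32301/22784

Δ: Δ0=1/2, Δ1=2, Δ2=-1, Δ3=1/3
row 1: diag=6, rhs=9; c'=1/6, d'=3/2
row 2: denom=4−1·1/6=23/6; d'=(-18−1·3/2)/(23/6)=-117/23
row 3: denom=8−1·6/23=178/23; d'=(8−1·-117/23)/(178/23)=301/178
back: M3=301/178
back: M2=-117/23−6/23·301/178=-492/89
back: M1=3/2−1/6·-492/89=431/178
M: M0=0, M1=431/178, M2=-492/89, M3=301/178, M4=0
seg 0: a=0, c=M0/2=0, d=(M1−M0)/(6·2)=431/2136, b=Δ0−h0·(2M0+M1)/6=-82/267
seg 1: a=1, c=M1/2=431/356, d=(M2−M1)/(6·1)=-1415/1068, b=Δ1−h1·(2M1+M2)/6=1129/534
seg 2: a=3, c=M2/2=-246/89, d=(M3−M2)/(6·1)=1285/1068, b=Δ2−h2·(2M2+M3)/6=599/1068
seg 3: a=2, c=M3/2=301/356, d=(M4−M3)/(6·3)=-301/3204, b=Δ3−h3·(2M3+M4)/6=-725/534
t_q=19/4 → seg 3, τ=3/4; S=2+-725/534·τ+301/356·τ²+-301/3204·τ³=32301/22784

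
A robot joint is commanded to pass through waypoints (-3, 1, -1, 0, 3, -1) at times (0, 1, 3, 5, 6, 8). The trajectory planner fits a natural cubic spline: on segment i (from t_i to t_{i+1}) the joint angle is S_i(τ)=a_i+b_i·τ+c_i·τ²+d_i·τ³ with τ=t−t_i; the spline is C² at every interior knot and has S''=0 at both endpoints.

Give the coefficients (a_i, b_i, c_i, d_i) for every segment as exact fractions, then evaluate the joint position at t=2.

  seg 0: a=-3 b=6889/1396 c=0 d=-1305/1396
  seg 1: a=1 b=1487/698 c=-3915/1396 d=865/1396
  seg 2: a=-1 b=-1153/698 c=1275/1396 d=227/2792
  seg 3: a=0 b=1039/349 c=489/349 d=-481/349
  seg 4: a=3 b=574/349 c=-954/349 d=159/349
S(2) = 330/349

Δ: Δ0=4, Δ1=-1, Δ2=1/2, Δ3=3, Δ4=-2
row 1: diag=6, rhs=-30; c'=1/3, d'=-5
row 2: denom=8−2·1/3=22/3; d'=(9−2·-5)/(22/3)=57/22
row 3: denom=6−2·3/11=60/11; d'=(15−2·57/22)/(60/11)=9/5
row 4: denom=6−1·11/60=349/60; d'=(-30−1·9/5)/(349/60)=-1908/349
back: M4=-1908/349
back: M3=9/5−11/60·-1908/349=978/349
back: M2=57/22−3/11·978/349=1275/698
back: M1=-5−1/3·1275/698=-3915/698
M: M0=0, M1=-3915/698, M2=1275/698, M3=978/349, M4=-1908/349, M5=0
seg 0: a=-3, c=M0/2=0, d=(M1−M0)/(6·1)=-1305/1396, b=Δ0−h0·(2M0+M1)/6=6889/1396
seg 1: a=1, c=M1/2=-3915/1396, d=(M2−M1)/(6·2)=865/1396, b=Δ1−h1·(2M1+M2)/6=1487/698
seg 2: a=-1, c=M2/2=1275/1396, d=(M3−M2)/(6·2)=227/2792, b=Δ2−h2·(2M2+M3)/6=-1153/698
seg 3: a=0, c=M3/2=489/349, d=(M4−M3)/(6·1)=-481/349, b=Δ3−h3·(2M3+M4)/6=1039/349
seg 4: a=3, c=M4/2=-954/349, d=(M5−M4)/(6·2)=159/349, b=Δ4−h4·(2M4+M5)/6=574/349
t_q=2 → seg 1, τ=1; S=1+1487/698·τ+-3915/1396·τ²+865/1396·τ³=330/349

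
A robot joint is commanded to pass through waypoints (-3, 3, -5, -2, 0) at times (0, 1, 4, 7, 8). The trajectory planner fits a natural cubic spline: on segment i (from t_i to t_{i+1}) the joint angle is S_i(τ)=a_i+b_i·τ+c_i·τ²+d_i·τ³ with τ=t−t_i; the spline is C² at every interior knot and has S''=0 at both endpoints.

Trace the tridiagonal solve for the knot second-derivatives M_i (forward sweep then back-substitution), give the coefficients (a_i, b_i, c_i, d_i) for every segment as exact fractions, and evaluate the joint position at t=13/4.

Δ: Δ0=6, Δ1=-8/3, Δ2=1, Δ3=2
row 1: diag=8, rhs=-52; c'=3/8, d'=-13/2
row 2: denom=12−3·3/8=87/8; d'=(22−3·-13/2)/(87/8)=332/87
row 3: denom=8−3·8/29=208/29; d'=(6−3·332/87)/(208/29)=-79/104
back: M3=-79/104
back: M2=332/87−8/29·-79/104=157/39
back: M1=-13/2−3/8·157/39=-833/104
M: M0=0, M1=-833/104, M2=157/39, M3=-79/104, M4=0
seg 0: a=-3, c=M0/2=0, d=(M1−M0)/(6·1)=-833/624, b=Δ0−h0·(2M0+M1)/6=4577/624
seg 1: a=3, c=M1/2=-833/208, d=(M2−M1)/(6·3)=3755/5616, b=Δ1−h1·(2M1+M2)/6=1039/312
seg 2: a=-5, c=M2/2=157/78, d=(M3−M2)/(6·3)=-1493/5616, b=Δ2−h2·(2M2+M3)/6=-127/48
seg 3: a=-2, c=M3/2=-79/208, d=(M4−M3)/(6·1)=79/624, b=Δ3−h3·(2M3+M4)/6=703/312
t_q=13/4 → seg 1, τ=9/4; S=3+1039/312·τ+-833/208·τ²+3755/5616·τ³=-28827/13312

  seg 0: a=-3 b=4577/624 c=0 d=-833/624
  seg 1: a=3 b=1039/312 c=-833/208 d=3755/5616
  seg 2: a=-5 b=-127/48 c=157/78 d=-1493/5616
  seg 3: a=-2 b=703/312 c=-79/208 d=79/624
S(13/4) = -28827/13312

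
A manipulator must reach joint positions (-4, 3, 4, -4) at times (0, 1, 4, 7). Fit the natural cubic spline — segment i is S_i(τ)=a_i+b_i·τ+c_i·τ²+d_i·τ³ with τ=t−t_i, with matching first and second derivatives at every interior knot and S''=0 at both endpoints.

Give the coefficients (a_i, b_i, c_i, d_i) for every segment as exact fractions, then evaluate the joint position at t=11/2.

  seg 0: a=-4 b=680/87 c=0 d=-71/87
  seg 1: a=3 b=467/87 c=-71/29 d=67/261
  seg 2: a=4 b=-208/87 c=-4/29 d=4/261
S(11/2) = 9/58

Δ: Δ0=7, Δ1=1/3, Δ2=-8/3
row 1: diag=8, rhs=-40; c'=3/8, d'=-5
row 2: denom=12−3·3/8=87/8; d'=(-18−3·-5)/(87/8)=-8/29
back: M2=-8/29
back: M1=-5−3/8·-8/29=-142/29
M: M0=0, M1=-142/29, M2=-8/29, M3=0
seg 0: a=-4, c=M0/2=0, d=(M1−M0)/(6·1)=-71/87, b=Δ0−h0·(2M0+M1)/6=680/87
seg 1: a=3, c=M1/2=-71/29, d=(M2−M1)/(6·3)=67/261, b=Δ1−h1·(2M1+M2)/6=467/87
seg 2: a=4, c=M2/2=-4/29, d=(M3−M2)/(6·3)=4/261, b=Δ2−h2·(2M2+M3)/6=-208/87
t_q=11/2 → seg 2, τ=3/2; S=4+-208/87·τ+-4/29·τ²+4/261·τ³=9/58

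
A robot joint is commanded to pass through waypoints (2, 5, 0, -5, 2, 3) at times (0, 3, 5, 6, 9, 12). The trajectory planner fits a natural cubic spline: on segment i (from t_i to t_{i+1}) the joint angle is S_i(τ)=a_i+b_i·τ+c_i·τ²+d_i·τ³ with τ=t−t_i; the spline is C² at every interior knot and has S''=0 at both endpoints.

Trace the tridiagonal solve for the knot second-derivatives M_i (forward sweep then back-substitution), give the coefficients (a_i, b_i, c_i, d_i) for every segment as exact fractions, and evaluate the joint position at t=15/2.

  seg 0: a=2 b=1373/792 c=0 d=-581/7128
  seg 1: a=5 b=-185/396 c=-581/792 d=-14/99
  seg 2: a=0 b=-673/132 c=-1253/792 d=121/72
  seg 3: a=-5 b=-2551/792 c=685/198 d=-3821/7128
  seg 4: a=2 b=1213/396 c=-1081/792 d=1081/7128
S(15/2) = -2715/704

Δ: Δ0=1, Δ1=-5/2, Δ2=-5, Δ3=7/3, Δ4=1/3
row 1: diag=10, rhs=-21; c'=1/5, d'=-21/10
row 2: denom=6−2·1/5=28/5; d'=(-15−2·-21/10)/(28/5)=-27/14
row 3: denom=8−1·5/28=219/28; d'=(44−1·-27/14)/(219/28)=1286/219
row 4: denom=12−3·28/73=792/73; d'=(-12−3·1286/219)/(792/73)=-1081/396
back: M4=-1081/396
back: M3=1286/219−28/73·-1081/396=685/99
back: M2=-27/14−5/28·685/99=-1253/396
back: M1=-21/10−1/5·-1253/396=-581/396
M: M0=0, M1=-581/396, M2=-1253/396, M3=685/99, M4=-1081/396, M5=0
seg 0: a=2, c=M0/2=0, d=(M1−M0)/(6·3)=-581/7128, b=Δ0−h0·(2M0+M1)/6=1373/792
seg 1: a=5, c=M1/2=-581/792, d=(M2−M1)/(6·2)=-14/99, b=Δ1−h1·(2M1+M2)/6=-185/396
seg 2: a=0, c=M2/2=-1253/792, d=(M3−M2)/(6·1)=121/72, b=Δ2−h2·(2M2+M3)/6=-673/132
seg 3: a=-5, c=M3/2=685/198, d=(M4−M3)/(6·3)=-3821/7128, b=Δ3−h3·(2M3+M4)/6=-2551/792
seg 4: a=2, c=M4/2=-1081/792, d=(M5−M4)/(6·3)=1081/7128, b=Δ4−h4·(2M4+M5)/6=1213/396
t_q=15/2 → seg 3, τ=3/2; S=-5+-2551/792·τ+685/198·τ²+-3821/7128·τ³=-2715/704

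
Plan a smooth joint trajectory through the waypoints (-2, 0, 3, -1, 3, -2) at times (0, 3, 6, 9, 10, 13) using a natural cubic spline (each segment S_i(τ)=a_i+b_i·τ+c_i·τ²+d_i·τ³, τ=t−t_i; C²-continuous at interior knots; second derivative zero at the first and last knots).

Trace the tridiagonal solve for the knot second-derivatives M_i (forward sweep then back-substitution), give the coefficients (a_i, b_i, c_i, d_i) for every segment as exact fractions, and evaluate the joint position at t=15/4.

Δ: Δ0=2/3, Δ1=1, Δ2=-4/3, Δ3=4, Δ4=-5/3
row 1: diag=12, rhs=2; c'=1/4, d'=1/6
row 2: denom=12−3·1/4=45/4; d'=(-14−3·1/6)/(45/4)=-58/45
row 3: denom=8−3·4/15=36/5; d'=(32−3·-58/45)/(36/5)=269/54
row 4: denom=8−1·5/36=283/36; d'=(-34−1·269/54)/(283/36)=-4210/849
back: M4=-4210/849
back: M3=269/54−5/36·-4210/849=4814/849
back: M2=-58/45−4/15·4814/849=-2378/849
back: M1=1/6−1/4·-2378/849=736/849
M: M0=0, M1=736/849, M2=-2378/849, M3=4814/849, M4=-4210/849, M5=0
seg 0: a=-2, c=M0/2=0, d=(M1−M0)/(6·3)=368/7641, b=Δ0−h0·(2M0+M1)/6=66/283
seg 1: a=0, c=M1/2=368/849, d=(M2−M1)/(6·3)=-173/849, b=Δ1−h1·(2M1+M2)/6=434/283
seg 2: a=3, c=M2/2=-1189/849, d=(M3−M2)/(6·3)=3596/7641, b=Δ2−h2·(2M2+M3)/6=-387/283
seg 3: a=-1, c=M3/2=2407/849, d=(M4−M3)/(6·1)=-1504/849, b=Δ3−h3·(2M3+M4)/6=831/283
seg 4: a=3, c=M4/2=-2105/849, d=(M5−M4)/(6·3)=2105/7641, b=Δ4−h4·(2M4+M5)/6=2795/849
t_q=15/4 → seg 1, τ=3/4; S=0+434/283·τ+368/849·τ²+-173/849·τ³=23691/18112

  seg 0: a=-2 b=66/283 c=0 d=368/7641
  seg 1: a=0 b=434/283 c=368/849 d=-173/849
  seg 2: a=3 b=-387/283 c=-1189/849 d=3596/7641
  seg 3: a=-1 b=831/283 c=2407/849 d=-1504/849
  seg 4: a=3 b=2795/849 c=-2105/849 d=2105/7641
S(15/4) = 23691/18112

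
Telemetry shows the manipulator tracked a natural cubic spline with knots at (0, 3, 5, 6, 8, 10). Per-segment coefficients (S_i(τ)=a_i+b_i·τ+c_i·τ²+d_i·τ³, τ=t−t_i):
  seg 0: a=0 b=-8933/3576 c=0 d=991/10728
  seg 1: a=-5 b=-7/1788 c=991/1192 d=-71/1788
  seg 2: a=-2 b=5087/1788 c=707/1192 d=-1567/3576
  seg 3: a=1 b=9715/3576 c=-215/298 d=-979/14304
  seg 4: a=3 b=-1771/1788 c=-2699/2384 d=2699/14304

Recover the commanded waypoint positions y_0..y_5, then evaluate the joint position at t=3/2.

y_0=0 y_1=-5 y_2=-2 y_3=1 y_4=3 y_5=-2
S(3/2) = -32759/9536

y_0 = S_0(0) = a_0 = 0
y_1 = S_1(0) = a_1 = -5
y_2 = S_2(0) = a_2 = -2
y_3 = S_3(0) = a_3 = 1
y_4 = S_4(0) = a_4 = 3
y_5 = S_4(2) = -2
t_q=3/2 is in segment 0 (τ=3/2); S_0(τ)=-32759/9536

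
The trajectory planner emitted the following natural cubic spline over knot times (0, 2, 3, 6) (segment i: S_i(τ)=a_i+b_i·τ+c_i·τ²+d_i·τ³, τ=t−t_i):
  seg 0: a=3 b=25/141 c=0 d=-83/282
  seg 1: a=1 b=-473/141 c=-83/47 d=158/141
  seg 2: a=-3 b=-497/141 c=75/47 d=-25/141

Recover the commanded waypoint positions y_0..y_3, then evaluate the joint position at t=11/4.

y_0 = S_0(0) = a_0 = 3
y_1 = S_1(0) = a_1 = 1
y_2 = S_2(0) = a_2 = -3
y_3 = S_2(3) = -4
t_q=11/4 is in segment 1 (τ=3/4); S_1(τ)=-3063/1504

y_0=3 y_1=1 y_2=-3 y_3=-4
S(11/4) = -3063/1504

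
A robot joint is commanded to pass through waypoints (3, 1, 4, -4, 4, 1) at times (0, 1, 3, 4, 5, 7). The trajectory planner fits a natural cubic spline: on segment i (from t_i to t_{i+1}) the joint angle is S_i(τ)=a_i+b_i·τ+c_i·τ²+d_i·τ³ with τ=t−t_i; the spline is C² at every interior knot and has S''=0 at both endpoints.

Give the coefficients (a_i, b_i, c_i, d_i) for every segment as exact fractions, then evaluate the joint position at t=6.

  seg 0: a=3 b=-251/70 c=0 d=111/70
  seg 1: a=1 b=41/35 c=333/70 d=-643/280
  seg 2: a=4 b=-103/14 c=-1263/140 d=1173/140
  seg 3: a=-4 b=-37/140 c=564/35 d=-157/20
  seg 4: a=4 b=589/70 c=-1041/140 d=347/280
S(6) = 1741/280

Δ: Δ0=-2, Δ1=3/2, Δ2=-8, Δ3=8, Δ4=-3/2
row 1: diag=6, rhs=21; c'=1/3, d'=7/2
row 2: denom=6−2·1/3=16/3; d'=(-57−2·7/2)/(16/3)=-12
row 3: denom=4−1·3/16=61/16; d'=(96−1·-12)/(61/16)=1728/61
row 4: denom=6−1·16/61=350/61; d'=(-57−1·1728/61)/(350/61)=-1041/70
back: M4=-1041/70
back: M3=1728/61−16/61·-1041/70=1128/35
back: M2=-12−3/16·1128/35=-1263/70
back: M1=7/2−1/3·-1263/70=333/35
M: M0=0, M1=333/35, M2=-1263/70, M3=1128/35, M4=-1041/70, M5=0
seg 0: a=3, c=M0/2=0, d=(M1−M0)/(6·1)=111/70, b=Δ0−h0·(2M0+M1)/6=-251/70
seg 1: a=1, c=M1/2=333/70, d=(M2−M1)/(6·2)=-643/280, b=Δ1−h1·(2M1+M2)/6=41/35
seg 2: a=4, c=M2/2=-1263/140, d=(M3−M2)/(6·1)=1173/140, b=Δ2−h2·(2M2+M3)/6=-103/14
seg 3: a=-4, c=M3/2=564/35, d=(M4−M3)/(6·1)=-157/20, b=Δ3−h3·(2M3+M4)/6=-37/140
seg 4: a=4, c=M4/2=-1041/140, d=(M5−M4)/(6·2)=347/280, b=Δ4−h4·(2M4+M5)/6=589/70
t_q=6 → seg 4, τ=1; S=4+589/70·τ+-1041/140·τ²+347/280·τ³=1741/280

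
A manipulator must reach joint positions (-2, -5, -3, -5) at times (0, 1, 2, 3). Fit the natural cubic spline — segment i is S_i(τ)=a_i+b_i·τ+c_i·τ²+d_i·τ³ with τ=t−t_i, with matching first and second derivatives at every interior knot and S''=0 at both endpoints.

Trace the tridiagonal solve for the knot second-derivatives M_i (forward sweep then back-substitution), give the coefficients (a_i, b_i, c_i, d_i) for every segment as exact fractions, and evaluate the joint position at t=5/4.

  seg 0: a=-2 b=-23/5 c=0 d=8/5
  seg 1: a=-5 b=1/5 c=24/5 d=-3
  seg 2: a=-3 b=4/5 c=-21/5 d=7/5
S(5/4) = -1503/320

Δ: Δ0=-3, Δ1=2, Δ2=-2
row 1: diag=4, rhs=30; c'=1/4, d'=15/2
row 2: denom=4−1·1/4=15/4; d'=(-24−1·15/2)/(15/4)=-42/5
back: M2=-42/5
back: M1=15/2−1/4·-42/5=48/5
M: M0=0, M1=48/5, M2=-42/5, M3=0
seg 0: a=-2, c=M0/2=0, d=(M1−M0)/(6·1)=8/5, b=Δ0−h0·(2M0+M1)/6=-23/5
seg 1: a=-5, c=M1/2=24/5, d=(M2−M1)/(6·1)=-3, b=Δ1−h1·(2M1+M2)/6=1/5
seg 2: a=-3, c=M2/2=-21/5, d=(M3−M2)/(6·1)=7/5, b=Δ2−h2·(2M2+M3)/6=4/5
t_q=5/4 → seg 1, τ=1/4; S=-5+1/5·τ+24/5·τ²+-3·τ³=-1503/320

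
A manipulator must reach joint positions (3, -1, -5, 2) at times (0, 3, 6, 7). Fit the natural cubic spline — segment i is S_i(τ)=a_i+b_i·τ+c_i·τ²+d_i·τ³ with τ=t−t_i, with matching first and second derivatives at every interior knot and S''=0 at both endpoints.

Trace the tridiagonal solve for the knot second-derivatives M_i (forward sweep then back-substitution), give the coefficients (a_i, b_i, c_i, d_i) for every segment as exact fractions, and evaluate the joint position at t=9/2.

  seg 0: a=3 b=-41/87 c=0 d=-25/261
  seg 1: a=-1 b=-266/87 c=-25/29 d=125/261
  seg 2: a=-5 b=409/87 c=100/29 d=-100/87
S(9/2) = -1371/232

Δ: Δ0=-4/3, Δ1=-4/3, Δ2=7
row 1: diag=12, rhs=0; c'=1/4, d'=0
row 2: denom=8−3·1/4=29/4; d'=(50−3·0)/(29/4)=200/29
back: M2=200/29
back: M1=0−1/4·200/29=-50/29
M: M0=0, M1=-50/29, M2=200/29, M3=0
seg 0: a=3, c=M0/2=0, d=(M1−M0)/(6·3)=-25/261, b=Δ0−h0·(2M0+M1)/6=-41/87
seg 1: a=-1, c=M1/2=-25/29, d=(M2−M1)/(6·3)=125/261, b=Δ1−h1·(2M1+M2)/6=-266/87
seg 2: a=-5, c=M2/2=100/29, d=(M3−M2)/(6·1)=-100/87, b=Δ2−h2·(2M2+M3)/6=409/87
t_q=9/2 → seg 1, τ=3/2; S=-1+-266/87·τ+-25/29·τ²+125/261·τ³=-1371/232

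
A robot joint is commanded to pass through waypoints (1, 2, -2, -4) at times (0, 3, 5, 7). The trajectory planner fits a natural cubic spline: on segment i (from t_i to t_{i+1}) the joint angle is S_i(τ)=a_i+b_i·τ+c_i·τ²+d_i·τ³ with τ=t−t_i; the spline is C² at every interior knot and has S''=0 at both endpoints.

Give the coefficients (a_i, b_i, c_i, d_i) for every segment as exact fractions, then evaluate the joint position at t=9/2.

Δ: Δ0=1/3, Δ1=-2, Δ2=-1
row 1: diag=10, rhs=-14; c'=1/5, d'=-7/5
row 2: denom=8−2·1/5=38/5; d'=(6−2·-7/5)/(38/5)=22/19
back: M2=22/19
back: M1=-7/5−1/5·22/19=-31/19
M: M0=0, M1=-31/19, M2=22/19, M3=0
seg 0: a=1, c=M0/2=0, d=(M1−M0)/(6·3)=-31/342, b=Δ0−h0·(2M0+M1)/6=131/114
seg 1: a=2, c=M1/2=-31/38, d=(M2−M1)/(6·2)=53/228, b=Δ1−h1·(2M1+M2)/6=-74/57
seg 2: a=-2, c=M2/2=11/19, d=(M3−M2)/(6·2)=-11/114, b=Δ2−h2·(2M2+M3)/6=-101/57
t_q=9/2 → seg 1, τ=3/2; S=2+-74/57·τ+-31/38·τ²+53/228·τ³=-607/608

  seg 0: a=1 b=131/114 c=0 d=-31/342
  seg 1: a=2 b=-74/57 c=-31/38 d=53/228
  seg 2: a=-2 b=-101/57 c=11/19 d=-11/114
S(9/2) = -607/608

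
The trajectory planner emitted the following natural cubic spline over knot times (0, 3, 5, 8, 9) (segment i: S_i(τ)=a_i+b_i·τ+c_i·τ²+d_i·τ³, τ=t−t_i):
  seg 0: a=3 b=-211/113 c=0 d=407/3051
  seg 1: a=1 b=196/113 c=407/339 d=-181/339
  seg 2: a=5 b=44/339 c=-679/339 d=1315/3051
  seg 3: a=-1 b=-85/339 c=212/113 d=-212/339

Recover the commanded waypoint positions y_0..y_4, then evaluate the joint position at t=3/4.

y_0 = S_0(0) = a_0 = 3
y_1 = S_1(0) = a_1 = 1
y_2 = S_2(0) = a_2 = 5
y_3 = S_3(0) = a_3 = -1
y_4 = S_3(1) = 0
t_q=3/4 is in segment 0 (τ=3/4); S_0(τ)=11975/7232

y_0=3 y_1=1 y_2=5 y_3=-1 y_4=0
S(3/4) = 11975/7232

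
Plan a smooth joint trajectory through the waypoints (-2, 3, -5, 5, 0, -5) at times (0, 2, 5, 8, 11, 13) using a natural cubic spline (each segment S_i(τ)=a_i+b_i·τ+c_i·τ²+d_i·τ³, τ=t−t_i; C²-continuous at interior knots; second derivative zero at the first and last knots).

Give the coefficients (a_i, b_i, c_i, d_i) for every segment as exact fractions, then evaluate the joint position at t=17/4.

Δ: Δ0=5/2, Δ1=-8/3, Δ2=10/3, Δ3=-5/3, Δ4=-5/2
row 1: diag=10, rhs=-31; c'=3/10, d'=-31/10
row 2: denom=12−3·3/10=111/10; d'=(36−3·-31/10)/(111/10)=151/37
row 3: denom=12−3·10/37=414/37; d'=(-30−3·151/37)/(414/37)=-521/138
row 4: denom=10−3·37/138=423/46; d'=(-5−3·-521/138)/(423/46)=97/141
back: M4=97/141
back: M3=-521/138−37/138·97/141=-1675/423
back: M2=151/37−10/37·-1675/423=2179/423
back: M1=-31/10−3/10·2179/423=-655/141
M: M0=0, M1=-655/141, M2=2179/423, M3=-1675/423, M4=97/141, M5=0
seg 0: a=-2, c=M0/2=0, d=(M1−M0)/(6·2)=-655/1692, b=Δ0−h0·(2M0+M1)/6=3425/846
seg 1: a=3, c=M1/2=-655/282, d=(M2−M1)/(6·3)=2072/3807, b=Δ1−h1·(2M1+M2)/6=-505/846
seg 2: a=-5, c=M2/2=2179/846, d=(M3−M2)/(6·3)=-41/81, b=Δ2−h2·(2M2+M3)/6=137/846
seg 3: a=5, c=M3/2=-1675/846, d=(M4−M3)/(6·3)=983/3807, b=Δ3−h3·(2M3+M4)/6=1649/846
seg 4: a=0, c=M4/2=97/282, d=(M5−M4)/(6·2)=-97/1692, b=Δ4−h4·(2M4+M5)/6=-2503/846
t_q=17/4 → seg 1, τ=9/4; S=3+-505/846·τ+-655/282·τ²+2072/3807·τ³=-5869/1504

  seg 0: a=-2 b=3425/846 c=0 d=-655/1692
  seg 1: a=3 b=-505/846 c=-655/282 d=2072/3807
  seg 2: a=-5 b=137/846 c=2179/846 d=-41/81
  seg 3: a=5 b=1649/846 c=-1675/846 d=983/3807
  seg 4: a=0 b=-2503/846 c=97/282 d=-97/1692
S(17/4) = -5869/1504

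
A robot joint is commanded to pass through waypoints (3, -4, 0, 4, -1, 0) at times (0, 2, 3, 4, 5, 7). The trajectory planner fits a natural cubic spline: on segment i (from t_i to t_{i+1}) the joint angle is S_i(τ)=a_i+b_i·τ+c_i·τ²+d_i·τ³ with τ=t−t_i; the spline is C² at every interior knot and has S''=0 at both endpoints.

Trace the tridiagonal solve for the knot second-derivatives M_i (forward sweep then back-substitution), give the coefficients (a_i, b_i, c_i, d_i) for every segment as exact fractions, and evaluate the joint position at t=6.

Δ: Δ0=-7/2, Δ1=4, Δ2=4, Δ3=-5, Δ4=1/2
row 1: diag=6, rhs=45; c'=1/6, d'=15/2
row 2: denom=4−1·1/6=23/6; d'=(0−1·15/2)/(23/6)=-45/23
row 3: denom=4−1·6/23=86/23; d'=(-54−1·-45/23)/(86/23)=-1197/86
row 4: denom=6−1·23/86=493/86; d'=(33−1·-1197/86)/(493/86)=4035/493
back: M4=4035/493
back: M3=-1197/86−23/86·4035/493=-7941/493
back: M2=-45/23−6/23·-7941/493=1107/493
back: M1=15/2−1/6·1107/493=3513/493
M: M0=0, M1=3513/493, M2=1107/493, M3=-7941/493, M4=4035/493, M5=0
seg 0: a=3, c=M0/2=0, d=(M1−M0)/(6·2)=1171/1972, b=Δ0−h0·(2M0+M1)/6=-5793/986
seg 1: a=-4, c=M1/2=3513/986, d=(M2−M1)/(6·1)=-401/493, b=Δ1−h1·(2M1+M2)/6=1233/986
seg 2: a=0, c=M2/2=1107/986, d=(M3−M2)/(6·1)=-52/17, b=Δ2−h2·(2M2+M3)/6=5853/986
seg 3: a=4, c=M3/2=-7941/986, d=(M4−M3)/(6·1)=1996/493, b=Δ3−h3·(2M3+M4)/6=-981/986
seg 4: a=-1, c=M4/2=4035/986, d=(M5−M4)/(6·2)=-1345/1972, b=Δ4−h4·(2M4+M5)/6=-4887/986
t_q=6 → seg 4, τ=1; S=-1+-4887/986·τ+4035/986·τ²+-1345/1972·τ³=-5021/1972

  seg 0: a=3 b=-5793/986 c=0 d=1171/1972
  seg 1: a=-4 b=1233/986 c=3513/986 d=-401/493
  seg 2: a=0 b=5853/986 c=1107/986 d=-52/17
  seg 3: a=4 b=-981/986 c=-7941/986 d=1996/493
  seg 4: a=-1 b=-4887/986 c=4035/986 d=-1345/1972
S(6) = -5021/1972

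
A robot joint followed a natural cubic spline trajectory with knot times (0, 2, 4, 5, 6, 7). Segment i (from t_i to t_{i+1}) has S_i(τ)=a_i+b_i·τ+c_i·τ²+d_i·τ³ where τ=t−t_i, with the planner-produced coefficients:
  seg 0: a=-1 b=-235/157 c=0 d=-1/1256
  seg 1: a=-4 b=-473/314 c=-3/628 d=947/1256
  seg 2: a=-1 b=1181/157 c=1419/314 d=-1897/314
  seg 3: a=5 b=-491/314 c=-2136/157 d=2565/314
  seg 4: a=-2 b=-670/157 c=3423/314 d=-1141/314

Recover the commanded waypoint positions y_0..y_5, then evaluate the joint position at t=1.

y_0=-1 y_1=-4 y_2=-1 y_3=5 y_4=-2 y_5=1
S(1) = -3137/1256

y_0 = S_0(0) = a_0 = -1
y_1 = S_1(0) = a_1 = -4
y_2 = S_2(0) = a_2 = -1
y_3 = S_3(0) = a_3 = 5
y_4 = S_4(0) = a_4 = -2
y_5 = S_4(1) = 1
t_q=1 is in segment 0 (τ=1); S_0(τ)=-3137/1256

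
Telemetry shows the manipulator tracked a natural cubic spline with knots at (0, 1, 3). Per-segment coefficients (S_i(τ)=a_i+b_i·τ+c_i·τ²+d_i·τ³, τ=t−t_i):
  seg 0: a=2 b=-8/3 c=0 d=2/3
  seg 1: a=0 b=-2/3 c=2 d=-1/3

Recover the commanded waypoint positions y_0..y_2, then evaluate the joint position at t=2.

y_0=2 y_1=0 y_2=4
S(2) = 1

y_0 = S_0(0) = a_0 = 2
y_1 = S_1(0) = a_1 = 0
y_2 = S_1(2) = 4
t_q=2 is in segment 1 (τ=1); S_1(τ)=1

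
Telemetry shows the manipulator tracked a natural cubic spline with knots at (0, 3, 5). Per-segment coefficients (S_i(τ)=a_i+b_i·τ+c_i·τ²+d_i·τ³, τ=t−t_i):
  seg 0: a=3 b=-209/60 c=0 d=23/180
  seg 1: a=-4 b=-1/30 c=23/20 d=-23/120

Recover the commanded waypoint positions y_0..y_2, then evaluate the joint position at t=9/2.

y_0 = S_0(0) = a_0 = 3
y_1 = S_1(0) = a_1 = -4
y_2 = S_1(2) = -1
t_q=9/2 is in segment 1 (τ=3/2); S_1(τ)=-135/64

y_0=3 y_1=-4 y_2=-1
S(9/2) = -135/64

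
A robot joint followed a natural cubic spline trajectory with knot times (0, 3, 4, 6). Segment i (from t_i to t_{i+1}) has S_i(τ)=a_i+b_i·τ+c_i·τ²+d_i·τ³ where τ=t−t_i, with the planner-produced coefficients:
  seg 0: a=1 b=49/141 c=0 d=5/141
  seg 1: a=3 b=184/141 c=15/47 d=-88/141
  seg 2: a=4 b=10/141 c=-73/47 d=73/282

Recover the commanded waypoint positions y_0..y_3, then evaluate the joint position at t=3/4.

y_0=1 y_1=3 y_2=4 y_3=0
S(3/4) = 3837/3008

y_0 = S_0(0) = a_0 = 1
y_1 = S_1(0) = a_1 = 3
y_2 = S_2(0) = a_2 = 4
y_3 = S_2(2) = 0
t_q=3/4 is in segment 0 (τ=3/4); S_0(τ)=3837/3008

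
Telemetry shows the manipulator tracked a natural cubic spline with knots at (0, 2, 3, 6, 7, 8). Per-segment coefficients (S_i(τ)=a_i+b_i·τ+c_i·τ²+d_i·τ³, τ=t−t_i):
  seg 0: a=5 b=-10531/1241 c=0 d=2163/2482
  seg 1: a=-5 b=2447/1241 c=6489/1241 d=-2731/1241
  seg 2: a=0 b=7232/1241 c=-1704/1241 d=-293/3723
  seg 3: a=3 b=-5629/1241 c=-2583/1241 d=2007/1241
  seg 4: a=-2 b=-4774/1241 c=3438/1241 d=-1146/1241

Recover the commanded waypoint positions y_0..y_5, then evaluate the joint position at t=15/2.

y_0 = S_0(0) = a_0 = 5
y_1 = S_1(0) = a_1 = -5
y_2 = S_2(0) = a_2 = 0
y_3 = S_3(0) = a_3 = 3
y_4 = S_4(0) = a_4 = -2
y_5 = S_4(1) = -4
t_q=15/2 is in segment 4 (τ=1/2); S_4(τ)=-16611/4964

y_0=5 y_1=-5 y_2=0 y_3=3 y_4=-2 y_5=-4
S(15/2) = -16611/4964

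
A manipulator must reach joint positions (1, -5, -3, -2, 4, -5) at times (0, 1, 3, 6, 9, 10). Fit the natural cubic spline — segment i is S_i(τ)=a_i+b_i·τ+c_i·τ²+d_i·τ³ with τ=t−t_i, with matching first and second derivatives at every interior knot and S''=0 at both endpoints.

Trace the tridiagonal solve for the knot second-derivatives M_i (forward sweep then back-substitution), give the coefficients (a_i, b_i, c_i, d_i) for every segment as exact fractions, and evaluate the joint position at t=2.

Δ: Δ0=-6, Δ1=1, Δ2=1/3, Δ3=2, Δ4=-9
row 1: diag=6, rhs=42; c'=1/3, d'=7
row 2: denom=10−2·1/3=28/3; d'=(-4−2·7)/(28/3)=-27/14
row 3: denom=12−3·9/28=309/28; d'=(10−3·-27/14)/(309/28)=442/309
row 4: denom=8−3·28/103=740/103; d'=(-66−3·442/309)/(740/103)=-362/37
back: M4=-362/37
back: M3=442/309−28/103·-362/37=454/111
back: M2=-27/14−9/28·454/111=-120/37
back: M1=7−1/3·-120/37=299/37
M: M0=0, M1=299/37, M2=-120/37, M3=454/111, M4=-362/37, M5=0
seg 0: a=1, c=M0/2=0, d=(M1−M0)/(6·1)=299/222, b=Δ0−h0·(2M0+M1)/6=-1631/222
seg 1: a=-5, c=M1/2=299/74, d=(M2−M1)/(6·2)=-419/444, b=Δ1−h1·(2M1+M2)/6=-367/111
seg 2: a=-3, c=M2/2=-60/37, d=(M3−M2)/(6·3)=11/27, b=Δ2−h2·(2M2+M3)/6=170/111
seg 3: a=-2, c=M3/2=227/111, d=(M4−M3)/(6·3)=-770/999, b=Δ3−h3·(2M3+M4)/6=311/111
seg 4: a=4, c=M4/2=-181/37, d=(M5−M4)/(6·1)=181/111, b=Δ4−h4·(2M4+M5)/6=-637/111
t_q=2 → seg 1, τ=1; S=-5+-367/111·τ+299/74·τ²+-419/444·τ³=-771/148

  seg 0: a=1 b=-1631/222 c=0 d=299/222
  seg 1: a=-5 b=-367/111 c=299/74 d=-419/444
  seg 2: a=-3 b=170/111 c=-60/37 d=11/27
  seg 3: a=-2 b=311/111 c=227/111 d=-770/999
  seg 4: a=4 b=-637/111 c=-181/37 d=181/111
S(2) = -771/148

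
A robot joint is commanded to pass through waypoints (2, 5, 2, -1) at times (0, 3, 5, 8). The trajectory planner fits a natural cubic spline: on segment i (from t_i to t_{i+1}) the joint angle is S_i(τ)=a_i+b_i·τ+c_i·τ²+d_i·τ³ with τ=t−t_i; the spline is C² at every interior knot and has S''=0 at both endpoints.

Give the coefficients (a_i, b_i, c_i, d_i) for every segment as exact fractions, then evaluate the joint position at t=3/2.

Δ: Δ0=1, Δ1=-3/2, Δ2=-1
row 1: diag=10, rhs=-15; c'=1/5, d'=-3/2
row 2: denom=10−2·1/5=48/5; d'=(3−2·-3/2)/(48/5)=5/8
back: M2=5/8
back: M1=-3/2−1/5·5/8=-13/8
M: M0=0, M1=-13/8, M2=5/8, M3=0
seg 0: a=2, c=M0/2=0, d=(M1−M0)/(6·3)=-13/144, b=Δ0−h0·(2M0+M1)/6=29/16
seg 1: a=5, c=M1/2=-13/16, d=(M2−M1)/(6·2)=3/16, b=Δ1−h1·(2M1+M2)/6=-5/8
seg 2: a=2, c=M2/2=5/16, d=(M3−M2)/(6·3)=-5/144, b=Δ2−h2·(2M2+M3)/6=-13/8
t_q=3/2 → seg 0, τ=3/2; S=2+29/16·τ+0·τ²+-13/144·τ³=565/128

  seg 0: a=2 b=29/16 c=0 d=-13/144
  seg 1: a=5 b=-5/8 c=-13/16 d=3/16
  seg 2: a=2 b=-13/8 c=5/16 d=-5/144
S(3/2) = 565/128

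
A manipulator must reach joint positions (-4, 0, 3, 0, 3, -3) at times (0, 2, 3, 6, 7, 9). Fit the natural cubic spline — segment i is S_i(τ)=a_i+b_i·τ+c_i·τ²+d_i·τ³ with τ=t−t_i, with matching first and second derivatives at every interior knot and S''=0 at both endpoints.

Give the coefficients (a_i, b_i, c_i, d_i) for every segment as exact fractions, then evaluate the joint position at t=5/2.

Δ: Δ0=2, Δ1=3, Δ2=-1, Δ3=3, Δ4=-3
row 1: diag=6, rhs=6; c'=1/6, d'=1
row 2: denom=8−1·1/6=47/6; d'=(-24−1·1)/(47/6)=-150/47
row 3: denom=8−3·18/47=322/47; d'=(24−3·-150/47)/(322/47)=789/161
row 4: denom=6−1·47/322=1885/322; d'=(-36−1·789/161)/(1885/322)=-2634/377
back: M4=-2634/377
back: M3=789/161−47/322·-2634/377=2232/377
back: M2=-150/47−18/47·2232/377=-2058/377
back: M1=1−1/6·-2058/377=720/377
M: M0=0, M1=720/377, M2=-2058/377, M3=2232/377, M4=-2634/377, M5=0
seg 0: a=-4, c=M0/2=0, d=(M1−M0)/(6·2)=60/377, b=Δ0−h0·(2M0+M1)/6=514/377
seg 1: a=0, c=M1/2=360/377, d=(M2−M1)/(6·1)=-463/377, b=Δ1−h1·(2M1+M2)/6=1234/377
seg 2: a=3, c=M2/2=-1029/377, d=(M3−M2)/(6·3)=55/87, b=Δ2−h2·(2M2+M3)/6=565/377
seg 3: a=0, c=M3/2=1116/377, d=(M4−M3)/(6·1)=-811/377, b=Δ3−h3·(2M3+M4)/6=826/377
seg 4: a=3, c=M4/2=-1317/377, d=(M5−M4)/(6·2)=439/754, b=Δ4−h4·(2M4+M5)/6=625/377
t_q=5/2 → seg 1, τ=1/2; S=0+1234/377·τ+360/377·τ²+-463/377·τ³=5193/3016

  seg 0: a=-4 b=514/377 c=0 d=60/377
  seg 1: a=0 b=1234/377 c=360/377 d=-463/377
  seg 2: a=3 b=565/377 c=-1029/377 d=55/87
  seg 3: a=0 b=826/377 c=1116/377 d=-811/377
  seg 4: a=3 b=625/377 c=-1317/377 d=439/754
S(5/2) = 5193/3016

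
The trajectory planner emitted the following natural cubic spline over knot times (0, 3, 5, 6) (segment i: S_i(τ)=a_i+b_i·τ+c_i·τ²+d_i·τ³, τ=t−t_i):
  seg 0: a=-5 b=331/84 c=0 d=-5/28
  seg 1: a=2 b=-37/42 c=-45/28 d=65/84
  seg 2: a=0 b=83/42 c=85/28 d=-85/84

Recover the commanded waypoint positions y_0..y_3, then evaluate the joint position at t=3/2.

y_0=-5 y_1=2 y_2=0 y_3=4
S(3/2) = 69/224

y_0 = S_0(0) = a_0 = -5
y_1 = S_1(0) = a_1 = 2
y_2 = S_2(0) = a_2 = 0
y_3 = S_2(1) = 4
t_q=3/2 is in segment 0 (τ=3/2); S_0(τ)=69/224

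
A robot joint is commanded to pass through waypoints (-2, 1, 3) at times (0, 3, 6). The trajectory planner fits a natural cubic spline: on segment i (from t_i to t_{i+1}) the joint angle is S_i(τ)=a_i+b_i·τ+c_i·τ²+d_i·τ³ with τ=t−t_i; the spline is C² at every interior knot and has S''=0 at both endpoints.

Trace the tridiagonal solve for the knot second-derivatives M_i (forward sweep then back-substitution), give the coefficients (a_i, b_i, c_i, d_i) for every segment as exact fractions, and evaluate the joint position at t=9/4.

Δ: Δ0=1, Δ1=2/3
row 1: diag=12, rhs=-2; c'=1/4, d'=-1/6
back: M1=-1/6
M: M0=0, M1=-1/6, M2=0
seg 0: a=-2, c=M0/2=0, d=(M1−M0)/(6·3)=-1/108, b=Δ0−h0·(2M0+M1)/6=13/12
seg 1: a=1, c=M1/2=-1/12, d=(M2−M1)/(6·3)=1/108, b=Δ1−h1·(2M1+M2)/6=5/6
t_q=9/4 → seg 0, τ=9/4; S=-2+13/12·τ+0·τ²+-1/108·τ³=85/256

  seg 0: a=-2 b=13/12 c=0 d=-1/108
  seg 1: a=1 b=5/6 c=-1/12 d=1/108
S(9/4) = 85/256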